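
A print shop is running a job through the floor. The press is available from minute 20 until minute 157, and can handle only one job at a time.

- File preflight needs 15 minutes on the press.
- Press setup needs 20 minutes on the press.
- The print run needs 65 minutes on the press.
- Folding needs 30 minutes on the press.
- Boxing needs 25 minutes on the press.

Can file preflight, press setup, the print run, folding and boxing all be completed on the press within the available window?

No

The press window is 157 − 20 = 137 minutes.
Running back to back, the jobs need 15 + 20 + 65 + 30 + 25 = 155 minutes on the press.
Since 155 > 137, they cannot all fit.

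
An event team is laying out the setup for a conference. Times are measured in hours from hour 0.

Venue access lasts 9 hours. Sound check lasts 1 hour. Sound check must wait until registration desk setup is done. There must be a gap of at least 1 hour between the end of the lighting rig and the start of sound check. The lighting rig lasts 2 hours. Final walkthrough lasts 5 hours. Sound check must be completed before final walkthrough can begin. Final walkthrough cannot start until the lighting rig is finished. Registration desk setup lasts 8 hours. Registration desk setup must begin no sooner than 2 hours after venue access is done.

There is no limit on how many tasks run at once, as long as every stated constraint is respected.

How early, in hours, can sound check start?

The lighting rig has no prerequisites, so it starts at hour 0 and finishes at hour 2.
Venue access can start immediately at hour 0; it finishes at hour 9.
After venue access (finishes hour 9, plus 2-hour gap → hour 11), registration desk setup can start at hour 11 and finishes at hour 19.
Sound check waits on registration desk setup (finishes hour 19); the lighting rig (finishes hour 2, plus 1-hour gap → hour 3). The latest of these is hour 19, which is the earliest sound check can start.

19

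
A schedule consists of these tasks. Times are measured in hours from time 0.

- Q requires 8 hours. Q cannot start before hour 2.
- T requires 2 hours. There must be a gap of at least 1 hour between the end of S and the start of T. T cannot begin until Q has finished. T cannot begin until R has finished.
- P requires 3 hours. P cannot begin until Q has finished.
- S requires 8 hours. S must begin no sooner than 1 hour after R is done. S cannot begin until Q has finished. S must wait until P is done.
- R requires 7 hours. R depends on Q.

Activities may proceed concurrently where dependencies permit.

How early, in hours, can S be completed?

26

Q waits on its own release at hour 2, so it starts at hour 2 and finishes at 2 + 8 = hour 10.
R waits on Q (finishes hour 10), so it starts at hour 10 and finishes at 10 + 7 = hour 17.
P waits on Q (finishes hour 10), so it starts at hour 10 and finishes at 10 + 3 = hour 13.
For S: R (finishes hour 17, plus 1-hour gap → hour 18); Q (finishes hour 10); P (finishes hour 13). Taking the maximum gives a start of hour 18, and it finishes at 18 + 8 = hour 26.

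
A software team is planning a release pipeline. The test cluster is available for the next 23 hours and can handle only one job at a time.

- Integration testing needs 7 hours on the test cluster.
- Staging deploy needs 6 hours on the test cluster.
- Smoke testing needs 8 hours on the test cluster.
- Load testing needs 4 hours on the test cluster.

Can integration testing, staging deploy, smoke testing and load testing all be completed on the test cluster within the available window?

Running back to back, the jobs need 7 + 6 + 8 + 4 = 25 hours on the test cluster.
Since 25 > 23, they cannot all fit.

No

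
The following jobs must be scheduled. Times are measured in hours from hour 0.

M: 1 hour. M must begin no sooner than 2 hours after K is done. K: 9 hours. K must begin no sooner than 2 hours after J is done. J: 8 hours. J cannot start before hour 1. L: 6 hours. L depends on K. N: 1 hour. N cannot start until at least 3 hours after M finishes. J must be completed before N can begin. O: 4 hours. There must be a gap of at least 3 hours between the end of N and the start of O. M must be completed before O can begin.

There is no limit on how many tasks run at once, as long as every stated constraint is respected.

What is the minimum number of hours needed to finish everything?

34

After its own release at hour 1, J can start at hour 1 and finishes at hour 9.
After J (finishes hour 9, plus 2-hour gap → hour 11), K can start at hour 11 and finishes at hour 20.
After K (finishes hour 20, plus 2-hour gap → hour 22), M can start at hour 22 and finishes at hour 23.
N needs all of M (finishes hour 23, plus 3-hour gap → hour 26); J (finishes hour 9). That puts its earliest start at hour 26; it finishes at 26 + 1 = hour 27.
O needs all of N (finishes hour 27, plus 3-hour gap → hour 30); M (finishes hour 23). That puts its earliest start at hour 30; it finishes at 30 + 4 = hour 34.
L cannot begin until K (finishes hour 20). It runs from hour 20 to 20 + 6 = hour 26.
All tasks are finished once the last one completes. Finish times: J at 9, K at 20, L at 26, M at 23, N at 27, O at 34. The latest is hour 34.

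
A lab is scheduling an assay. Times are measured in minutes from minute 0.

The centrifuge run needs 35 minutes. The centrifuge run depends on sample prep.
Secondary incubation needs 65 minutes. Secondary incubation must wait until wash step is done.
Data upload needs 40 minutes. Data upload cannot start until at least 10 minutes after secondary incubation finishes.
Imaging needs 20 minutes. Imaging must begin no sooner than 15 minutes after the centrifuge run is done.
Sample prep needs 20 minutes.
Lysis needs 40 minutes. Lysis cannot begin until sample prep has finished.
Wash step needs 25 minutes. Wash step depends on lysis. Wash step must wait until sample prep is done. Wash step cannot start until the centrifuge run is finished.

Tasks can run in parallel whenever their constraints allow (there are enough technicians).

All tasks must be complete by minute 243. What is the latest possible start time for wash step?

103

Data upload must finish by minute 243; it takes 40 minutes, so it must start by 243 − 40 = minute 203.
Since data upload (must start by minute 203, minus 10-minute gap → minute 193) depends on it, secondary incubation must finish by minute 193. Backing off its 65-minute duration gives a latest start of minute 128.
Wash step must finish before secondary incubation (must start by minute 128). With a 25-minute duration, wash step must start by 128 − 25 = minute 103.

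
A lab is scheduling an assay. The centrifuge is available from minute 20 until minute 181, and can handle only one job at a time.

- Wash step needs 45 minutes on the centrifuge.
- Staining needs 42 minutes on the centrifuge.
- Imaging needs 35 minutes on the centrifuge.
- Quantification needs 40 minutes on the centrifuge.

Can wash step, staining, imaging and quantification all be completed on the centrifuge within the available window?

No

The centrifuge window is 181 − 20 = 161 minutes.
Running back to back, the jobs need 45 + 42 + 35 + 40 = 162 minutes on the centrifuge.
Since 162 > 161, they cannot all fit.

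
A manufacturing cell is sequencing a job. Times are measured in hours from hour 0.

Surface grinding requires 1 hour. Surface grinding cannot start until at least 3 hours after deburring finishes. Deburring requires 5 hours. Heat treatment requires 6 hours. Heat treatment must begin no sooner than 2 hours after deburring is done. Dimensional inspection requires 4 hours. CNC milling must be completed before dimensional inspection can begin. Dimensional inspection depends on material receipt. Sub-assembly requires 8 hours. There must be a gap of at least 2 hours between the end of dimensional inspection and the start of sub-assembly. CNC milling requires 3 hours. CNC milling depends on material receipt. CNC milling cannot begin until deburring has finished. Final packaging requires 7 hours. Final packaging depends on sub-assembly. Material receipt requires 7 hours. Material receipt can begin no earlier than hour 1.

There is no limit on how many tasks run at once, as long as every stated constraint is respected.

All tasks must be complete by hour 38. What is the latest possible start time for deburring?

9

Final packaging has no dependents, so it just needs to finish by hour 38. Starting by 38 − 7 = hour 31 achieves that.
Since final packaging (must start by hour 31) depends on it, sub-assembly must finish by hour 31. Backing off its 8-hour duration gives a latest start of hour 23.
Dimensional inspection must finish before sub-assembly (must start by hour 23, minus 2-hour gap → hour 21). With a 4-hour duration, dimensional inspection must start by 21 − 4 = hour 17.
Since dimensional inspection (must start by hour 17) depends on it, CNC milling must finish by hour 17. Backing off its 3-hour duration gives a latest start of hour 14.
To finish by hour 38, heat treatment (duration 6) must start no later than hour 32.
Surface grinding has no dependents, so it just needs to finish by hour 38. Starting by 38 − 1 = hour 37 achieves that.
Deburring must finish in time for CNC milling (must start by hour 14); heat treatment (must start by hour 32, minus 2-hour gap → hour 30); surface grinding (must start by hour 37, minus 3-hour gap → hour 34). The tightest is hour 14, so deburring must start by 14 − 5 = hour 9.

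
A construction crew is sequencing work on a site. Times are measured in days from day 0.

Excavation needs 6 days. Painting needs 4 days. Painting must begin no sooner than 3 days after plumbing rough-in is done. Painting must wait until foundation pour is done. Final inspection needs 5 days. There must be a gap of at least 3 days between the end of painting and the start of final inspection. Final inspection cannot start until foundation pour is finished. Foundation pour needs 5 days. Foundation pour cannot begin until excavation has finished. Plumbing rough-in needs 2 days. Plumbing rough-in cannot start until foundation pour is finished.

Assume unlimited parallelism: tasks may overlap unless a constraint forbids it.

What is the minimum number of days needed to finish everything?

Excavation has no prerequisites, so it starts at day 0 and finishes at day 6.
After excavation (finishes day 6), foundation pour can start at day 6 and finishes at day 11.
After foundation pour (finishes day 11), plumbing rough-in can start at day 11 and finishes at day 13.
Painting cannot start until plumbing rough-in (finishes day 13, plus 3-day gap → day 16); foundation pour (finishes day 11). The controlling bound is day 16, so painting finishes at 16 + 4 = day 20.
For final inspection: painting (finishes day 20, plus 3-day gap → day 23); foundation pour (finishes day 11). Taking the maximum gives a start of day 23, and it finishes at 23 + 5 = day 28.
All tasks are finished once the last one completes. Finish times: Excavation at 6, Foundation pour at 11, Plumbing rough-in at 13, Painting at 20, Final inspection at 28. The latest is day 28.

28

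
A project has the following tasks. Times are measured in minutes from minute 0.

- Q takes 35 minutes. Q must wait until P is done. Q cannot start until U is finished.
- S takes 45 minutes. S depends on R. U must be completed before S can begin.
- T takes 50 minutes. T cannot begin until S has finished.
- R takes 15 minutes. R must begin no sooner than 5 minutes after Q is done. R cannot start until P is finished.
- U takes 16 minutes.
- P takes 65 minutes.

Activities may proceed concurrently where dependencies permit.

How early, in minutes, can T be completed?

215

U can start immediately at minute 0; it finishes at minute 16.
P can start immediately at minute 0; it finishes at minute 65.
For Q: P (finishes minute 65); U (finishes minute 16). Taking the maximum gives a start of minute 65, and it finishes at 65 + 35 = minute 100.
R cannot start until Q (finishes minute 100, plus 5-minute gap → minute 105); P (finishes minute 65). The controlling bound is minute 105, so R finishes at 105 + 15 = minute 120.
For S: R (finishes minute 120); U (finishes minute 16). Taking the maximum gives a start of minute 120, and it finishes at 120 + 45 = minute 165.
T cannot begin until S (finishes minute 165). It runs from minute 165 to 165 + 50 = minute 215.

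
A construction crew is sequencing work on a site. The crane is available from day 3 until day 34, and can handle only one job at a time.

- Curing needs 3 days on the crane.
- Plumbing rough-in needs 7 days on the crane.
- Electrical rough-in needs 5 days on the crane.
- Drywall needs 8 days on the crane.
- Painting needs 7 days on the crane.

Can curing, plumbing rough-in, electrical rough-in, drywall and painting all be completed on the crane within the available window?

Yes

The crane window is 34 − 3 = 31 days.
Running back to back, the jobs need 3 + 7 + 5 + 8 + 7 = 30 days on the crane.
Since 30 ≤ 31, they fit within the window.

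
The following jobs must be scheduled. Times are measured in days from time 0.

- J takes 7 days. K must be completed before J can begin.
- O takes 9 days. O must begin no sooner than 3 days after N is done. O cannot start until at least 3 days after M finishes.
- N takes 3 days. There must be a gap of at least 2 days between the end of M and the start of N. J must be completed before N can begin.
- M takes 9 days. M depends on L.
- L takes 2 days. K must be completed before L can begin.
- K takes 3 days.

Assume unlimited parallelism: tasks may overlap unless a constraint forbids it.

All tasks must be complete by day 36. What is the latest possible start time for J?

14

To finish by day 36, O (duration 9) must start no later than day 27.
N must finish before O (must start by day 27, minus 3-day gap → day 24). With a 3-day duration, N must start by 24 − 3 = day 21.
J has to be done before N (must start by day 21). That means finishing by day 21, i.e. starting by 21 − 7 = day 14.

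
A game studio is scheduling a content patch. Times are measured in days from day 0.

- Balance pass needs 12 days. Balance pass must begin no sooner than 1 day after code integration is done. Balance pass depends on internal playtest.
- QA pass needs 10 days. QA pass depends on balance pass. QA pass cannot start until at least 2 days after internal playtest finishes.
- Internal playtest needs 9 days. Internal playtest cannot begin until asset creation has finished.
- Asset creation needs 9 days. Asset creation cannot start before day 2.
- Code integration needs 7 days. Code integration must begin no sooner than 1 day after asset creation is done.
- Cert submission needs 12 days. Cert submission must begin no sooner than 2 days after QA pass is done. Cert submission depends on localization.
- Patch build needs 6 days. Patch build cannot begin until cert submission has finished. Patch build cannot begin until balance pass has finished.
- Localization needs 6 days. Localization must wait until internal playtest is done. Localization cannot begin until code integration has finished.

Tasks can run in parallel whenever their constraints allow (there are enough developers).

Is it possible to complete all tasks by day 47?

Asset creation waits on its own release at day 2, so it starts at day 2 and finishes at 2 + 9 = day 11.
Internal playtest waits on asset creation (finishes day 11), so it starts at day 11 and finishes at 11 + 9 = day 20.
After asset creation (finishes day 11, plus 1-day gap → day 12), code integration can start at day 12 and finishes at day 19.
For localization: internal playtest (finishes day 20); code integration (finishes day 19). Taking the maximum gives a start of day 20, and it finishes at 20 + 6 = day 26.
Balance pass needs all of code integration (finishes day 19, plus 1-day gap → day 20); internal playtest (finishes day 20). That puts its earliest start at day 20; it finishes at 20 + 12 = day 32.
QA pass cannot start until balance pass (finishes day 32); internal playtest (finishes day 20, plus 2-day gap → day 22). The controlling bound is day 32, so QA pass finishes at 32 + 10 = day 42.
Cert submission cannot start until QA pass (finishes day 42, plus 2-day gap → day 44); localization (finishes day 26). The controlling bound is day 44, so cert submission finishes at 44 + 12 = day 56.
For patch build: cert submission (finishes day 56); balance pass (finishes day 32). Taking the maximum gives a start of day 56, and it finishes at 56 + 6 = day 62.
The earliest everything can be done is day 62, which is after the deadline of 47, so it is not possible.

No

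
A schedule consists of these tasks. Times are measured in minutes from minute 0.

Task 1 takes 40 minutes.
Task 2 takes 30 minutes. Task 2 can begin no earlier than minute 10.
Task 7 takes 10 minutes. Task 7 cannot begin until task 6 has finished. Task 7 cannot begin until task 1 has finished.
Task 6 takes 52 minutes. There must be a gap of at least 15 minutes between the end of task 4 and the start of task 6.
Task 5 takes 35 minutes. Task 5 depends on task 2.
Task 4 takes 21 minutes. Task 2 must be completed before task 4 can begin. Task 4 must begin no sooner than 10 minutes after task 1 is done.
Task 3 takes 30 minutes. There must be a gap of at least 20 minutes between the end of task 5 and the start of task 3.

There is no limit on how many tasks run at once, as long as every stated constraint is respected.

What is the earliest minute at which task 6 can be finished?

After its own release at minute 10, task 2 can start at minute 10 and finishes at minute 40.
Task 1 has no prerequisites, so it starts at minute 0 and finishes at minute 40.
Task 4 cannot start until task 2 (finishes minute 40); task 1 (finishes minute 40, plus 10-minute gap → minute 50). The controlling bound is minute 50, so task 4 finishes at 50 + 21 = minute 71.
Task 6 waits on task 4 (finishes minute 71, plus 15-minute gap → minute 86), so it starts at minute 86 and finishes at 86 + 52 = minute 138.

138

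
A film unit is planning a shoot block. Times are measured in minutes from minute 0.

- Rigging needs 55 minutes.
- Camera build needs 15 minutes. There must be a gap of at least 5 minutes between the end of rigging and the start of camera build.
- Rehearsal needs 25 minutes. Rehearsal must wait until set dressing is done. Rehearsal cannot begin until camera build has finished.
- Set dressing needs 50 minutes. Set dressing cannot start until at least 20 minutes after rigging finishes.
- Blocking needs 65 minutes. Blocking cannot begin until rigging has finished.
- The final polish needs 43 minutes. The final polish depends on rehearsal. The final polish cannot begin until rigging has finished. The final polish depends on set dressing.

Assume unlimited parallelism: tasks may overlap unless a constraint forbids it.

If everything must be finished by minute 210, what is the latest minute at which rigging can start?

17

The final polish must finish by minute 210; it takes 43 minutes, so it must start by 210 − 43 = minute 167.
Rehearsal has to be done before the final polish (must start by minute 167). That means finishing by minute 167, i.e. starting by 167 − 25 = minute 142.
Set dressing must finish in time for rehearsal (must start by minute 142); the final polish (must start by minute 167). The tightest is minute 142, so set dressing must start by 142 − 50 = minute 92.
Camera build feeds into rehearsal (must start by minute 142); so camera build must finish by minute 142 and therefore start by minute 127.
Blocking has no dependents, so it just needs to finish by minute 210. Starting by 210 − 65 = minute 145 achieves that.
Rigging has several dependents: set dressing (must start by minute 92, minus 20-minute gap → minute 72); camera build (must start by minute 127, minus 5-minute gap → minute 122); blocking (must start by minute 145); the final polish (must start by minute 167). The earliest of those limits is minute 72, so rigging must start by 72 − 55 = minute 17.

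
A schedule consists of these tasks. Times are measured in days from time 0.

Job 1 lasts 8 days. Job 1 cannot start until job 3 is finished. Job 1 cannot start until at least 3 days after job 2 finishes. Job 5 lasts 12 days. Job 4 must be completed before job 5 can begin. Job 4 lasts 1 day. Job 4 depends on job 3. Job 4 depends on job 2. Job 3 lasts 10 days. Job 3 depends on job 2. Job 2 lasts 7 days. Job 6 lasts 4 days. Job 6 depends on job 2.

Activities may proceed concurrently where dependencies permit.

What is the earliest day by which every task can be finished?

30

Nothing blocks job 2, so it runs from day 0 to day 7.
Job 6 waits on job 2 (finishes day 7), so it starts at day 7 and finishes at 7 + 4 = day 11.
After job 2 (finishes day 7), job 3 can start at day 7 and finishes at day 17.
Job 4 cannot start until job 3 (finishes day 17); job 2 (finishes day 7). The controlling bound is day 17, so job 4 finishes at 17 + 1 = day 18.
Job 5 waits on job 4 (finishes day 18), so it starts at day 18 and finishes at 18 + 12 = day 30.
Job 1 needs all of job 3 (finishes day 17); job 2 (finishes day 7, plus 3-day gap → day 10). That puts its earliest start at day 17; it finishes at 17 + 8 = day 25.
All tasks are finished once the last one completes. Finish times: Job 1 at 25, Job 2 at 7, Job 3 at 17, Job 4 at 18, Job 5 at 30, Job 6 at 11. The latest is day 30.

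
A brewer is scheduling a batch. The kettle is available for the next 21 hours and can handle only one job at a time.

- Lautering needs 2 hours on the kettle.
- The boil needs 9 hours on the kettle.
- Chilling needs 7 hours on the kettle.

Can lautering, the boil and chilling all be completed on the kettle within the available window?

Yes

Running back to back, the jobs need 2 + 9 + 7 = 18 hours on the kettle.
Since 18 ≤ 21, they fit within the window.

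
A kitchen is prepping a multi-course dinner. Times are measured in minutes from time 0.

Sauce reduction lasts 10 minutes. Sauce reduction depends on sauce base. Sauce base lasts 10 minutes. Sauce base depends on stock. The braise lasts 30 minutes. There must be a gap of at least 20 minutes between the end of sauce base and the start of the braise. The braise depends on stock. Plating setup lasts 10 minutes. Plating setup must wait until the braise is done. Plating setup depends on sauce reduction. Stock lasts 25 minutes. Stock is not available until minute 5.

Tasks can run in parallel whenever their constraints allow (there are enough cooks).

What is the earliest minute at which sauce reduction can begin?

Stock cannot begin until its own release at minute 5. It runs from minute 5 to 5 + 25 = minute 30.
Sauce base cannot begin until stock (finishes minute 30). It runs from minute 30 to 30 + 10 = minute 40.
Sauce reduction waits on sauce base (finishes minute 40), so the earliest it can start is minute 40.

40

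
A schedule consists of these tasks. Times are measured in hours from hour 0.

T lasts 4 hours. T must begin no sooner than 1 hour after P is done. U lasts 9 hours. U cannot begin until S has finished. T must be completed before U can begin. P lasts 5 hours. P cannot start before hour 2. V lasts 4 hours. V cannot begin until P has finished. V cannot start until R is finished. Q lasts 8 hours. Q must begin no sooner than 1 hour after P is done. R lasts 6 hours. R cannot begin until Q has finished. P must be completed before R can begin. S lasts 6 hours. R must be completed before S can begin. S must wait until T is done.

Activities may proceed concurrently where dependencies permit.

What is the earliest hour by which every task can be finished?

37

After its own release at hour 2, P can start at hour 2 and finishes at hour 7.
T cannot begin until P (finishes hour 7, plus 1-hour gap → hour 8). It runs from hour 8 to 8 + 4 = hour 12.
After P (finishes hour 7, plus 1-hour gap → hour 8), Q can start at hour 8 and finishes at hour 16.
R has to wait for Q (finishes hour 16); P (finishes hour 7). The latest of these is hour 16, so R runs hour 16 to 16 + 6 = hour 22.
V has to wait for P (finishes hour 7); R (finishes hour 22). The latest of these is hour 22, so V runs hour 22 to 22 + 4 = hour 26.
S has to wait for R (finishes hour 22); T (finishes hour 12). The latest of these is hour 22, so S runs hour 22 to 22 + 6 = hour 28.
For U: S (finishes hour 28); T (finishes hour 12). Taking the maximum gives a start of hour 28, and it finishes at 28 + 9 = hour 37.
All tasks are finished once the last one completes. Finish times: P at 7, Q at 16, R at 22, S at 28, T at 12, U at 37, V at 26. The latest is hour 37.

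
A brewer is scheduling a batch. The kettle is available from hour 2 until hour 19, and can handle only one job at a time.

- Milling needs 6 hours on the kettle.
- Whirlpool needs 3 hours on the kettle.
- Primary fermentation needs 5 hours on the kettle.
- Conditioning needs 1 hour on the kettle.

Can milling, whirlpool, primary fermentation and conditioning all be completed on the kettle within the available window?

Yes

The kettle window is 19 − 2 = 17 hours.
Running back to back, the jobs need 6 + 3 + 5 + 1 = 15 hours on the kettle.
Since 15 ≤ 17, they fit within the window.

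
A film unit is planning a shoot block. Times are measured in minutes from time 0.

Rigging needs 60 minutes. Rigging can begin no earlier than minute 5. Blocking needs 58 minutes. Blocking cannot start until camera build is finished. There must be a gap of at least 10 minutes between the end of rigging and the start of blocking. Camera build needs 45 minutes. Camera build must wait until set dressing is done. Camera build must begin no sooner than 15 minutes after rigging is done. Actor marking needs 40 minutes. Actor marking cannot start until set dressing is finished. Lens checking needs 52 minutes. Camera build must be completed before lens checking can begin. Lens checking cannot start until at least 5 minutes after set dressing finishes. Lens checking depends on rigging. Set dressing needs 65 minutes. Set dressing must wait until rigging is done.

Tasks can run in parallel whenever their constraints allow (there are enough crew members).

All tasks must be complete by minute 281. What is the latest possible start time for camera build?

178

Lens checking must finish by minute 281; it takes 52 minutes, so it must start by 281 − 52 = minute 229.
Nothing follows blocking; the deadline of minute 281 is its only limit. It must start by 281 − 58 = minute 223.
Camera build has several dependents: lens checking (must start by minute 229); blocking (must start by minute 223). The earliest of those limits is minute 223, so camera build must start by 223 − 45 = minute 178.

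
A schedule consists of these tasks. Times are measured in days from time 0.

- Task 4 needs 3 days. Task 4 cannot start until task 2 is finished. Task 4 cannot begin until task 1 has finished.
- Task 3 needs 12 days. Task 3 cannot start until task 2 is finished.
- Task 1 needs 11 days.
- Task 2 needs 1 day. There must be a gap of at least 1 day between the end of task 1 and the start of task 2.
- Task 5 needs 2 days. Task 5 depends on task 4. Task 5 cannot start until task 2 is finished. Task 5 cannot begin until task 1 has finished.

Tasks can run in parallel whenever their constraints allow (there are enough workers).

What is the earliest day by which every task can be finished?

Nothing blocks task 1, so it runs from day 0 to day 11.
Task 2 cannot begin until task 1 (finishes day 11, plus 1-day gap → day 12). It runs from day 12 to 12 + 1 = day 13.
Task 4 has to wait for task 2 (finishes day 13); task 1 (finishes day 11). The latest of these is day 13, so task 4 runs day 13 to 13 + 3 = day 16.
Task 5 has to wait for task 4 (finishes day 16); task 2 (finishes day 13); task 1 (finishes day 11). The latest of these is day 16, so task 5 runs day 16 to 16 + 2 = day 18.
Task 3 cannot begin until task 2 (finishes day 13). It runs from day 13 to 13 + 12 = day 25.
All tasks are finished once the last one completes. Finish times: Task 1 at 11, Task 2 at 13, Task 3 at 25, Task 4 at 16, Task 5 at 18. The latest is day 25.

25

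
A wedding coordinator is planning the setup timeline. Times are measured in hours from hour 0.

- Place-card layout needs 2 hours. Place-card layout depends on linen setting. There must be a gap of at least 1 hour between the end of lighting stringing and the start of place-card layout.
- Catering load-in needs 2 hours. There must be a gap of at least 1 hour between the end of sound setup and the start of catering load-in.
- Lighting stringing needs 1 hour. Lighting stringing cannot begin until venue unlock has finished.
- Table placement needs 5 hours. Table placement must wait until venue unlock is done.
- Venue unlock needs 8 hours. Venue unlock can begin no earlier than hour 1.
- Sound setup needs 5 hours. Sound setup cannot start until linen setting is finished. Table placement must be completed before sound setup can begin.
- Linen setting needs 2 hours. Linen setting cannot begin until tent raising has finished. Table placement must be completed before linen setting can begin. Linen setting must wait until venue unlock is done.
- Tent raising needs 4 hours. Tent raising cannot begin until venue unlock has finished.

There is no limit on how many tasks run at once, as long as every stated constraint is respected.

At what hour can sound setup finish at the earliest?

Venue unlock waits on its own release at hour 1, so it starts at hour 1 and finishes at 1 + 8 = hour 9.
Table placement cannot begin until venue unlock (finishes hour 9). It runs from hour 9 to 9 + 5 = hour 14.
After venue unlock (finishes hour 9), tent raising can start at hour 9 and finishes at hour 13.
Linen setting cannot start until tent raising (finishes hour 13); table placement (finishes hour 14); venue unlock (finishes hour 9). The controlling bound is hour 14, so linen setting finishes at 14 + 2 = hour 16.
Sound setup cannot start until linen setting (finishes hour 16); table placement (finishes hour 14). The controlling bound is hour 16, so sound setup finishes at 16 + 5 = hour 21.

21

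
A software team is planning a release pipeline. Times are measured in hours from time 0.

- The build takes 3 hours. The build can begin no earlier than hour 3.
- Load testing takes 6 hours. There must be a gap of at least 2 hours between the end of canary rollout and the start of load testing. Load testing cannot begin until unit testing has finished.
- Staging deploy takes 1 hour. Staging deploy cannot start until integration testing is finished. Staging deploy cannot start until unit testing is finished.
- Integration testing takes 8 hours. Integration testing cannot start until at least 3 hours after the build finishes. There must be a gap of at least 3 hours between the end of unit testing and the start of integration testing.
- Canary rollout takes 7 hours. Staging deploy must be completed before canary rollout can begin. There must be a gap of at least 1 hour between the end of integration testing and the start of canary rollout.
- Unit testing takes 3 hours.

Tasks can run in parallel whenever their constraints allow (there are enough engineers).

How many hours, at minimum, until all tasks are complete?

33

Unit testing can start immediately at hour 0; it finishes at hour 3.
The build waits on its own release at hour 3, so it starts at hour 3 and finishes at 3 + 3 = hour 6.
Integration testing needs all of the build (finishes hour 6, plus 3-hour gap → hour 9); unit testing (finishes hour 3, plus 3-hour gap → hour 6). That puts its earliest start at hour 9; it finishes at 9 + 8 = hour 17.
Staging deploy cannot start until integration testing (finishes hour 17); unit testing (finishes hour 3). The controlling bound is hour 17, so staging deploy finishes at 17 + 1 = hour 18.
Canary rollout needs all of staging deploy (finishes hour 18); integration testing (finishes hour 17, plus 1-hour gap → hour 18). That puts its earliest start at hour 18; it finishes at 18 + 7 = hour 25.
Load testing has to wait for canary rollout (finishes hour 25, plus 2-hour gap → hour 27); unit testing (finishes hour 3). The latest of these is hour 27, so load testing runs hour 27 to 27 + 6 = hour 33.
All tasks are finished once the last one completes. Finish times: The build at 6, Unit testing at 3, Integration testing at 17, Staging deploy at 18, Canary rollout at 25, Load testing at 33. The latest is hour 33.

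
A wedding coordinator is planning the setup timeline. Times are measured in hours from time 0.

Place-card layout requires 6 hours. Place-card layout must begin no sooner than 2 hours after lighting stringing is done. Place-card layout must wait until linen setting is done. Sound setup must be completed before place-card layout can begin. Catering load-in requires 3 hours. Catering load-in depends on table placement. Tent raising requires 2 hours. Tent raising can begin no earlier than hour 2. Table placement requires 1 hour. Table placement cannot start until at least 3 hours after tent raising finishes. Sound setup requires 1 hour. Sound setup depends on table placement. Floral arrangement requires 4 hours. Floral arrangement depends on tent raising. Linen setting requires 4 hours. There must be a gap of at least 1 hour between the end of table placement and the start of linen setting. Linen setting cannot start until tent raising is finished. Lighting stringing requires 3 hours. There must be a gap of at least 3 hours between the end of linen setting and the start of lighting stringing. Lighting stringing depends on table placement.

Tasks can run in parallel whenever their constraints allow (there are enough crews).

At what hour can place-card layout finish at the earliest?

27

After its own release at hour 2, tent raising can start at hour 2 and finishes at hour 4.
Table placement cannot begin until tent raising (finishes hour 4, plus 3-hour gap → hour 7). It runs from hour 7 to 7 + 1 = hour 8.
Sound setup waits on table placement (finishes hour 8), so it starts at hour 8 and finishes at 8 + 1 = hour 9.
For linen setting: table placement (finishes hour 8, plus 1-hour gap → hour 9); tent raising (finishes hour 4). Taking the maximum gives a start of hour 9, and it finishes at 9 + 4 = hour 13.
Lighting stringing has to wait for linen setting (finishes hour 13, plus 3-hour gap → hour 16); table placement (finishes hour 8). The latest of these is hour 16, so lighting stringing runs hour 16 to 16 + 3 = hour 19.
Place-card layout needs all of lighting stringing (finishes hour 19, plus 2-hour gap → hour 21); linen setting (finishes hour 13); sound setup (finishes hour 9). That puts its earliest start at hour 21; it finishes at 21 + 6 = hour 27.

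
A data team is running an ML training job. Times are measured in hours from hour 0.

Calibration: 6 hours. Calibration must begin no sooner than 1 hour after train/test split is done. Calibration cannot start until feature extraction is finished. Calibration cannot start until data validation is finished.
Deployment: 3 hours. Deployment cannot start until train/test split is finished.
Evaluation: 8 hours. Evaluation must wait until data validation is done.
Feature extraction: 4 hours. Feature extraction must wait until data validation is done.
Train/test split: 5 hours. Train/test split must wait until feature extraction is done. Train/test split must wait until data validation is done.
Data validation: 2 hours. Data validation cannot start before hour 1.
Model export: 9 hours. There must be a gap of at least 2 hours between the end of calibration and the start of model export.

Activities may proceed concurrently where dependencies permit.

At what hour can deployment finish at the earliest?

15

Data validation waits on its own release at hour 1, so it starts at hour 1 and finishes at 1 + 2 = hour 3.
Feature extraction cannot begin until data validation (finishes hour 3). It runs from hour 3 to 3 + 4 = hour 7.
Train/test split needs all of feature extraction (finishes hour 7); data validation (finishes hour 3). That puts its earliest start at hour 7; it finishes at 7 + 5 = hour 12.
Deployment waits on train/test split (finishes hour 12), so it starts at hour 12 and finishes at 12 + 3 = hour 15.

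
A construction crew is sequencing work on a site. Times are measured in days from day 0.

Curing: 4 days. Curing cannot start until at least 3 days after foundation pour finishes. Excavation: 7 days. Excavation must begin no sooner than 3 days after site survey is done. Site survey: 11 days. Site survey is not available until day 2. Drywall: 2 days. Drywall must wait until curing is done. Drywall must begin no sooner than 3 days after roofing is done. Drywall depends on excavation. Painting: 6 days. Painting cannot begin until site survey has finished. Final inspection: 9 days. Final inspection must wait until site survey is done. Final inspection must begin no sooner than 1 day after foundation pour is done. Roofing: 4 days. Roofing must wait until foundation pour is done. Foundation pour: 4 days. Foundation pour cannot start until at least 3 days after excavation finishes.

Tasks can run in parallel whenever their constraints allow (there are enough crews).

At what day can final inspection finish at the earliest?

Site survey waits on its own release at day 2, so it starts at day 2 and finishes at 2 + 11 = day 13.
After site survey (finishes day 13, plus 3-day gap → day 16), excavation can start at day 16 and finishes at day 23.
Foundation pour cannot begin until excavation (finishes day 23, plus 3-day gap → day 26). It runs from day 26 to 26 + 4 = day 30.
Final inspection has to wait for site survey (finishes day 13); foundation pour (finishes day 30, plus 1-day gap → day 31). The latest of these is day 31, so final inspection runs day 31 to 31 + 9 = day 40.

40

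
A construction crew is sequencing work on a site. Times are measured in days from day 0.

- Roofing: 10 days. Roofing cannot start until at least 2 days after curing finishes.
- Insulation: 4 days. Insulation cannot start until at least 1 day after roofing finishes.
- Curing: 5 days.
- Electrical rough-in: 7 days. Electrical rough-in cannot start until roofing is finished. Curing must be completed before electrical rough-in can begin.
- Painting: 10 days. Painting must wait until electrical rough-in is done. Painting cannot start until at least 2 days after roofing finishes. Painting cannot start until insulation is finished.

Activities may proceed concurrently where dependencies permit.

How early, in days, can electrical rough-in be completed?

24

Curing has no prerequisites, so it starts at day 0 and finishes at day 5.
After curing (finishes day 5, plus 2-day gap → day 7), roofing can start at day 7 and finishes at day 17.
Electrical rough-in needs all of roofing (finishes day 17); curing (finishes day 5). That puts its earliest start at day 17; it finishes at 17 + 7 = day 24.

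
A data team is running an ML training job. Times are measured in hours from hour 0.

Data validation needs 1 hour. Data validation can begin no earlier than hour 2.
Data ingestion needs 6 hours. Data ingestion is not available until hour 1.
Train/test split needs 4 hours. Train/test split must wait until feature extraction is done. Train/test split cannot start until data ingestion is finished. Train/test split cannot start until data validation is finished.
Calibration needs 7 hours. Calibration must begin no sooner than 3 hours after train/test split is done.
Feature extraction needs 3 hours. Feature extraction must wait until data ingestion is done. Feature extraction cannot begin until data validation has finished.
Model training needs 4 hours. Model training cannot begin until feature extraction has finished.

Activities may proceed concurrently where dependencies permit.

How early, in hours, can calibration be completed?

Data validation waits on its own release at hour 2, so it starts at hour 2 and finishes at 2 + 1 = hour 3.
Data ingestion cannot begin until its own release at hour 1. It runs from hour 1 to 1 + 6 = hour 7.
Feature extraction needs all of data ingestion (finishes hour 7); data validation (finishes hour 3). That puts its earliest start at hour 7; it finishes at 7 + 3 = hour 10.
Train/test split cannot start until feature extraction (finishes hour 10); data ingestion (finishes hour 7); data validation (finishes hour 3). The controlling bound is hour 10, so train/test split finishes at 10 + 4 = hour 14.
Calibration cannot begin until train/test split (finishes hour 14, plus 3-hour gap → hour 17). It runs from hour 17 to 17 + 7 = hour 24.

24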